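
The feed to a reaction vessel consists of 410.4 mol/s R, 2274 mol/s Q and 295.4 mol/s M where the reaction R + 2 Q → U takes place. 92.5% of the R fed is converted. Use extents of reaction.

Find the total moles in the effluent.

R reacted = 0.925 × 410.4 = 379.6 mol/s; ν_R = −1, so ξ = 379.6/1 = 379.6 mol/s.
Outlet amounts (n = n₀ + ν ξ):
  R: 410.4 − 1(379.6) = 30.78
  Q: 2274 − 2(379.6) = 1515
  U: 0 + 1(379.6) = 379.6
  M: 295.4 (inert)
Total out = 30.78 + 1515 + 379.6 + 295.4 = 2221 mol/s.

2220 mol/s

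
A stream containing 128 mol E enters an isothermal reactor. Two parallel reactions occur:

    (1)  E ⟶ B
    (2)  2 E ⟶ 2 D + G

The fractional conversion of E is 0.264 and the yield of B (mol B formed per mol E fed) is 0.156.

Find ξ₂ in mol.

ξ₂ = 6.91 mol

Yield of B: 1ξ₁ / 128 = 0.156 → ξ₁ = 19.97 mol.
Conversion of E: 1ξ₁ + 2ξ₂ = 0.264 × 128 = 33.79 → ξ₂ = 6.912 mol.
Outlet amounts (n = n₀ + Σ ν·ξ):
  E: 128 − 1(19.97) − 2(6.912) = 94.21
  B: 0 + 1(19.97) = 19.97
  D: 0 + 2(6.912) = 13.82
  G: 0 + 1(6.912) = 6.912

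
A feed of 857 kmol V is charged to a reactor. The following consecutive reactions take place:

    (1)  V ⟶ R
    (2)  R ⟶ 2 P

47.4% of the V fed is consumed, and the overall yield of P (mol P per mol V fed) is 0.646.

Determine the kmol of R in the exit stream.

Conversion of V: V consumed = 1ξ₁ = 0.474 × 857 → ξ₁ = 406.2 kmol.
Yield of P: 2ξ₂ / 857 = 0.646 → ξ₂ = 276.8 kmol.
Outlet amounts (n = n₀ + Σ ν·ξ):
  V: 857 − 1(406.2) = 450.8
  R: 0 + 1(406.2) − 1(276.8) = 129.4
  P: 0 + 2(276.8) = 553.6

129 kmol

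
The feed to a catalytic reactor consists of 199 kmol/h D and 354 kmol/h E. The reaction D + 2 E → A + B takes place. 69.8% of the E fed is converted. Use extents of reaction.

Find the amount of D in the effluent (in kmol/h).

75.5 kmol/h

E reacted = 0.698 × 354 = 247.1 kmol/h; ν_E = −2, so ξ = 247.1/2 = 123.5 kmol/h.
Outlet amounts (n = n₀ + ν ξ):
  D: 199 − 1(123.5) = 75.45
  E: 354 − 2(123.5) = 106.9
  A: 0 + 1(123.5) = 123.5
  B: 0 + 1(123.5) = 123.5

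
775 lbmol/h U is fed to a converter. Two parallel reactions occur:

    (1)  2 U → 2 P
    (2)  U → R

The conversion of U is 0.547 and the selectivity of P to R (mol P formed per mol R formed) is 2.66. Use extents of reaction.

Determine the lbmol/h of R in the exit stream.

116 lbmol/h

Conversion of U: U consumed = 0.547 × 775 = 423.9 lbmol/h = 2ξ₁ + 1ξ₂.
Selectivity: 2ξ₁ / (1ξ₂) = 2.66 → ξ₁ = 1.33 ξ₂.
Substitute: (2·1.33 + 1) ξ₂ = 423.9 → ξ₂ = 115.8 lbmol/h, ξ₁ = 154 lbmol/h.
Outlet amounts (n = n₀ + Σ ν·ξ):
  U: 775 − 2(154) − 1(115.8) = 351.1
  P: 0 + 2(154) = 308.1
  R: 0 + 1(115.8) = 115.8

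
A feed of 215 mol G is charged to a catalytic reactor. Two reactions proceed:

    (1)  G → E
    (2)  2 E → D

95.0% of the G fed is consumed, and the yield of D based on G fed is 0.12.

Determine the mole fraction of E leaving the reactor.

Conversion of G: G consumed = 1ξ₁ = 0.95 × 215 → ξ₁ = 204.2 mol.
Yield of D: 1ξ₂ / 215 = 0.12 → ξ₂ = 25.8 mol.
Outlet amounts (n = n₀ + Σ ν·ξ):
  G: 215 − 1(204.2) = 10.75
  E: 0 + 1(204.2) − 2(25.8) = 152.7
  D: 0 + 1(25.8) = 25.8
Total out = 189.2 mol; y_E = 152.7 / 189.2 = 0.8068.

0.807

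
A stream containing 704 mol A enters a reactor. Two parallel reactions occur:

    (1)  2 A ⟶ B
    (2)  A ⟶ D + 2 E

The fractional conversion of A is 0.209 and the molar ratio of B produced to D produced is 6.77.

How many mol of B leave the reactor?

68.5 mol

Conversion of A: A consumed = 0.209 × 704 = 147.1 mol = 2ξ₁ + 1ξ₂.
Selectivity: 1ξ₁ / (1ξ₂) = 6.77 → ξ₁ = 6.77 ξ₂.
Substitute: (2·6.77 + 1) ξ₂ = 147.1 → ξ₂ = 10.12 mol, ξ₁ = 68.51 mol.
Outlet amounts (n = n₀ + Σ ν·ξ):
  A: 704 − 2(68.51) − 1(10.12) = 556.9
  B: 0 + 1(68.51) = 68.51
  D: 0 + 1(10.12) = 10.12
  E: 0 + 2(10.12) = 20.24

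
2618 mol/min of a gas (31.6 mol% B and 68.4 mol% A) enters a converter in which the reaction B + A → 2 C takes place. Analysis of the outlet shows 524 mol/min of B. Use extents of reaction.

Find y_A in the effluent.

For B: n = n₀ − 1ξ → 524 = 827.3 − 1ξ, giving ξ = 303.3 mol/min.
Outlet amounts (n = n₀ + ν ξ):
  B: 827.3 − 1(303.3) = 524
  A: 1791 − 1(303.3) = 1487
  C: 0 + 2(303.3) = 606.6
Total out = 2618 mol/min; y_A = 1487 / 2618 = 0.5682.

0.568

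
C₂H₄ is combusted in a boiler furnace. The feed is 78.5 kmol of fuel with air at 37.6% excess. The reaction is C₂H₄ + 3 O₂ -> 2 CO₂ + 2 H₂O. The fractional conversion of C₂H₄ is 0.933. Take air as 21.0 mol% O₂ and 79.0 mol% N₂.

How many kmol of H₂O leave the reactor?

146 kmol

Stoichiometric O₂ = 3 × 78.5 = 235.5 kmol; O₂ fed = 235.5 × 1.376 = 324 kmol.
N₂ fed = 324 × 79/21 = 1219 kmol.
Fuel reacted = 0.933 × 78.5 → ξ = 73.24 kmol.
Outlet (n = n₀ + ν ξ):
  C₂H₄: 78.5 − 1(73.24) = 5.26
  O₂: 324 − 3(73.24) = 104.3
  N₂: 1219 (inert)
  CO₂: 0 + 2(73.24) = 146.5
  H₂O: 0 + 2(73.24) = 146.5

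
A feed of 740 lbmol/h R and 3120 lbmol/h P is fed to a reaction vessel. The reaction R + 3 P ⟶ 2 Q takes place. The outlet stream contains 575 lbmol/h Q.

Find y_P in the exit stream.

0.687

For Q: n = n₀ + 2ξ → 575 = 0 + 2ξ, giving ξ = 287.5 lbmol/h.
Outlet amounts (n = n₀ + ν ξ):
  R: 740 − 1(287.5) = 452.5
  P: 3120 − 3(287.5) = 2258
  Q: 0 + 2(287.5) = 575
Total out = 3285 lbmol/h; y_P = 2258 / 3285 = 0.6872.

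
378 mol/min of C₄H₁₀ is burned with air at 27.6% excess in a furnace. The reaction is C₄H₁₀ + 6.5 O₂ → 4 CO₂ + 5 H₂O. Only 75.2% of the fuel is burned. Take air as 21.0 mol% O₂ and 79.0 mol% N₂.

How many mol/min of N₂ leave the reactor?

Stoichiometric O₂ = 6.5 × 378 = 2457 mol/min; O₂ fed = 2457 × 1.276 = 3135 mol/min.
N₂ fed = 3135 × 79/21 = 11790 mol/min.
Fuel reacted = 0.752 × 378 → ξ = 284.3 mol/min.
Outlet (n = n₀ + ν ξ):
  C₄H₁₀: 378 − 1(284.3) = 93.74
  O₂: 3135 − 6.5(284.3) = 1287
  N₂: 11790 (inert)
  CO₂: 0 + 4(284.3) = 1137
  H₂O: 0 + 5(284.3) = 1421

11800 mol/min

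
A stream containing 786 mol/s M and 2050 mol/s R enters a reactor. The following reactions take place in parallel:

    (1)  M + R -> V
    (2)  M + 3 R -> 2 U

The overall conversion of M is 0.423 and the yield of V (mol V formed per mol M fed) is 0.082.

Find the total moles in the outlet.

Yield of V: 1ξ₁ / 786 = 0.082 → ξ₁ = 64.45 mol/s.
Conversion of M: 1ξ₁ + 1ξ₂ = 0.423 × 786 = 332.5 → ξ₂ = 268 mol/s.
Outlet amounts (n = n₀ + Σ ν·ξ):
  M: 786 − 1(64.45) − 1(268) = 453.5
  R: 2050 − 1(64.45) − 3(268) = 1181
  V: 0 + 1(64.45) = 64.45
  U: 0 + 2(268) = 536.1
Total out = 453.5 + 1181 + 64.45 + 536.1 = 2235 mol/s.

2240 mol/s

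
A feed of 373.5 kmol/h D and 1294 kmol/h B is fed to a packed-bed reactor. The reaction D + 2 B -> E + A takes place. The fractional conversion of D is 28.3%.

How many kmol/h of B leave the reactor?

D reacted = 0.283 × 373.5 = 105.7 kmol/h; ν_D = −1, so ξ = 105.7/1 = 105.7 kmol/h.
Outlet amounts (n = n₀ + ν ξ):
  D: 373.5 − 1(105.7) = 267.8
  B: 1294 − 2(105.7) = 1083
  E: 0 + 1(105.7) = 105.7
  A: 0 + 1(105.7) = 105.7

1080 kmol/h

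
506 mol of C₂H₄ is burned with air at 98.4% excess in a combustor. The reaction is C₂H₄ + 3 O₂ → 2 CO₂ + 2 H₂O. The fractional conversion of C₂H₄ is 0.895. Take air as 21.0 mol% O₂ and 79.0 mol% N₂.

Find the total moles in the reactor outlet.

Stoichiometric O₂ = 3 × 506 = 1518 mol; O₂ fed = 1518 × 1.984 = 3012 mol.
N₂ fed = 3012 × 79/21 = 11330 mol.
Fuel reacted = 0.895 × 506 → ξ = 452.9 mol.
Outlet (n = n₀ + ν ξ):
  C₂H₄: 506 − 1(452.9) = 53.13
  O₂: 3012 − 3(452.9) = 1653
  N₂: 11330 (inert)
  CO₂: 0 + 2(452.9) = 905.7
  H₂O: 0 + 2(452.9) = 905.7
Total out = 53.13 + 1653 + 11330 + 905.7 + 905.7 = 14850 mol.

14800 mol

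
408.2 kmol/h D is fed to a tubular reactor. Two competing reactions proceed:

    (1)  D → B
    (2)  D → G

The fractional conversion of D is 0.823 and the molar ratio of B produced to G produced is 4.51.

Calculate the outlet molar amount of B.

Conversion of D: D consumed = 0.823 × 408.2 = 335.9 kmol/h = 1ξ₁ + 1ξ₂.
Selectivity: 1ξ₁ / (1ξ₂) = 4.51 → ξ₁ = 4.51 ξ₂.
Substitute: (1·4.51 + 1) ξ₂ = 335.9 → ξ₂ = 60.97 kmol/h, ξ₁ = 275 kmol/h.
Outlet amounts (n = n₀ + Σ ν·ξ):
  D: 408.2 − 1(275) − 1(60.97) = 72.25
  B: 0 + 1(275) = 275
  G: 0 + 1(60.97) = 60.97

275 kmol/h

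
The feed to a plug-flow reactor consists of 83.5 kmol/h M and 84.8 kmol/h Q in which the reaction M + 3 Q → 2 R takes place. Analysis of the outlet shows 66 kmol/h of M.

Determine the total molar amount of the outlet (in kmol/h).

133 kmol/h

For M: n = n₀ − 1ξ → 66 = 83.5 − 1ξ, giving ξ = 17.5 kmol/h.
Outlet amounts (n = n₀ + ν ξ):
  M: 83.5 − 1(17.5) = 66
  Q: 84.8 − 3(17.5) = 32.3
  R: 0 + 2(17.5) = 35
Total out = 66 + 32.3 + 35 = 133.3 kmol/h.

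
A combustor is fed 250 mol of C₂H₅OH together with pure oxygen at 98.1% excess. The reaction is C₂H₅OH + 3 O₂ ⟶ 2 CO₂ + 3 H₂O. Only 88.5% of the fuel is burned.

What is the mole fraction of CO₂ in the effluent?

0.226

Stoichiometric O₂ = 3 × 250 = 750 mol; O₂ fed = 750 × 1.981 = 1486 mol.
Fuel reacted = 0.885 × 250 → ξ = 221.2 mol.
Outlet (n = n₀ + ν ξ):
  C₂H₅OH: 250 − 1(221.2) = 28.75
  O₂: 1486 − 3(221.2) = 822
  CO₂: 0 + 2(221.2) = 442.5
  H₂O: 0 + 3(221.2) = 663.8
Total out = 1957 mol; y_CO₂ = 442.5 / 1957 = 0.2261.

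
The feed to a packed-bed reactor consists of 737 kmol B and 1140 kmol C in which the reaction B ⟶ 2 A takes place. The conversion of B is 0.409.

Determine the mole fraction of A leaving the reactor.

B reacted = 0.409 × 737 = 301.4 kmol; ν_B = −1, so ξ = 301.4/1 = 301.4 kmol.
Outlet amounts (n = n₀ + ν ξ):
  B: 737 − 1(301.4) = 435.6
  A: 0 + 2(301.4) = 602.9
  C: 1140 (inert)
Total out = 2178 kmol; y_A = 602.9 / 2178 = 0.2767.

0.277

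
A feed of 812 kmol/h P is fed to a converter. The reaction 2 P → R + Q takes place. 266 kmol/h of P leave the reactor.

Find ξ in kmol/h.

ξ = 273 kmol/h

For P: n = n₀ − 2ξ → 266 = 812 − 2ξ, giving ξ = 273 kmol/h.
Outlet amounts (n = n₀ + ν ξ):
  P: 812 − 2(273) = 266
  R: 0 + 1(273) = 273
  Q: 0 + 1(273) = 273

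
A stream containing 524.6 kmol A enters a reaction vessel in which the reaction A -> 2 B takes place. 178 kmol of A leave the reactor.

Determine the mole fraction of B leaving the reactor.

0.796

For A: n = n₀ − 1ξ → 178 = 524.6 − 1ξ, giving ξ = 346.6 kmol.
Outlet amounts (n = n₀ + ν ξ):
  A: 524.6 − 1(346.6) = 178
  B: 0 + 2(346.6) = 693.2
Total out = 871.2 kmol; y_B = 693.2 / 871.2 = 0.7957.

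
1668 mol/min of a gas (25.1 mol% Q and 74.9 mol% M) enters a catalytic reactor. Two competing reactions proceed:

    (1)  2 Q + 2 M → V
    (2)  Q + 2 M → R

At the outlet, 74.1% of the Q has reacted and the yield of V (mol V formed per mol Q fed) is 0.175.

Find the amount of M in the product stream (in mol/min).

775 mol/min

Yield of V: 1ξ₁ / 418.7 = 0.175 → ξ₁ = 73.27 mol/min.
Conversion of Q: 2ξ₁ + 1ξ₂ = 0.741 × 418.7 = 310.2 → ξ₂ = 163.7 mol/min.
Outlet amounts (n = n₀ + Σ ν·ξ):
  Q: 418.7 − 2(73.27) − 1(163.7) = 108.4
  M: 1249 − 2(73.27) − 2(163.7) = 775.4
  V: 0 + 1(73.27) = 73.27
  R: 0 + 1(163.7) = 163.7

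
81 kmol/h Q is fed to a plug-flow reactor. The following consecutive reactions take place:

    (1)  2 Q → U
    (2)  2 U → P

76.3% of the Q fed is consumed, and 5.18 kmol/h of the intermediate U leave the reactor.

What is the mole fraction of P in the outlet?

0.345

Conversion of Q: Q consumed = 2ξ₁ = 0.763 × 81 → ξ₁ = 30.9 kmol/h.
U balance: n_U = 0 + 1ξ₁ − 2ξ₂ = 5.18 → ξ₂ = (1·30.9 − 5.18)/2 = 12.86 kmol/h.
Outlet amounts (n = n₀ + Σ ν·ξ):
  Q: 81 − 2(30.9) = 19.2
  U: 0 + 1(30.9) − 2(12.86) = 5.18
  P: 0 + 1(12.86) = 12.86
Total out = 37.24 kmol/h; y_P = 12.86 / 37.24 = 0.3454.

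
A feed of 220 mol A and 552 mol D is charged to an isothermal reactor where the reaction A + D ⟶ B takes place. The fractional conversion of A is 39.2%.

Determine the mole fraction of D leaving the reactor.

0.679

A reacted = 0.392 × 220 = 86.24 mol; ν_A = −1, so ξ = 86.24/1 = 86.24 mol.
Outlet amounts (n = n₀ + ν ξ):
  A: 220 − 1(86.24) = 133.8
  D: 552 − 1(86.24) = 465.8
  B: 0 + 1(86.24) = 86.24
Total out = 685.8 mol; y_D = 465.8 / 685.8 = 0.6792.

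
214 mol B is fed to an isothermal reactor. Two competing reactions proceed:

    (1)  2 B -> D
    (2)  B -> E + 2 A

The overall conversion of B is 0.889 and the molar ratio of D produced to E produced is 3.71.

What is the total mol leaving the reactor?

175 mol

Conversion of B: B consumed = 0.889 × 214 = 190.2 mol = 2ξ₁ + 1ξ₂.
Selectivity: 1ξ₁ / (1ξ₂) = 3.71 → ξ₁ = 3.71 ξ₂.
Substitute: (2·3.71 + 1) ξ₂ = 190.2 → ξ₂ = 22.59 mol, ξ₁ = 83.83 mol.
Outlet amounts (n = n₀ + Σ ν·ξ):
  B: 214 − 2(83.83) − 1(22.59) = 23.75
  D: 0 + 1(83.83) = 83.83
  E: 0 + 1(22.59) = 22.59
  A: 0 + 2(22.59) = 45.19
Total out = 23.75 + 83.83 + 22.59 + 45.19 = 175.4 mol.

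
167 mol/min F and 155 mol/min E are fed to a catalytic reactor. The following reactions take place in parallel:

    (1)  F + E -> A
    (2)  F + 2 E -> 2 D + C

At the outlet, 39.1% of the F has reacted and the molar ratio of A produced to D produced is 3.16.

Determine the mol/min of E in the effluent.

Conversion of F: F consumed = 0.391 × 167 = 65.3 mol/min = 1ξ₁ + 1ξ₂.
Selectivity: 1ξ₁ / (2ξ₂) = 3.16 → ξ₁ = 6.32 ξ₂.
Substitute: (1·6.32 + 1) ξ₂ = 65.3 → ξ₂ = 8.92 mol/min, ξ₁ = 56.38 mol/min.
Outlet amounts (n = n₀ + Σ ν·ξ):
  F: 167 − 1(56.38) − 1(8.92) = 101.7
  E: 155 − 1(56.38) − 2(8.92) = 80.78
  A: 0 + 1(56.38) = 56.38
  D: 0 + 2(8.92) = 17.84
  C: 0 + 1(8.92) = 8.92

80.8 mol/min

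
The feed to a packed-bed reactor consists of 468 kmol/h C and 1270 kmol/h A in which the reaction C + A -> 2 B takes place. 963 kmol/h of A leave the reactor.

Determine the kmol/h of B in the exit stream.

For A: n = n₀ − 1ξ → 963 = 1270 − 1ξ, giving ξ = 307 kmol/h.
Outlet amounts (n = n₀ + ν ξ):
  C: 468 − 1(307) = 161
  A: 1270 − 1(307) = 963
  B: 0 + 2(307) = 614

614 kmol/h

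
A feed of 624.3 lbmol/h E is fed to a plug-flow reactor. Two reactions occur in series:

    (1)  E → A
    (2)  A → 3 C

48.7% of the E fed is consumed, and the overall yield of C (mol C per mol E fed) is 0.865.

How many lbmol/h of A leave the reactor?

124 lbmol/h

Conversion of E: E consumed = 1ξ₁ = 0.487 × 624.3 → ξ₁ = 304 lbmol/h.
Yield of C: 3ξ₂ / 624.3 = 0.865 → ξ₂ = 180 lbmol/h.
Outlet amounts (n = n₀ + Σ ν·ξ):
  E: 624.3 − 1(304) = 320.3
  A: 0 + 1(304) − 1(180) = 124
  C: 0 + 3(180) = 540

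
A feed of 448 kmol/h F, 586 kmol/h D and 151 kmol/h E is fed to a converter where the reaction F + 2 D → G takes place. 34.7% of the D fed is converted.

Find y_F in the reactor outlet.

D reacted = 0.347 × 586 = 203.3 kmol/h; ν_D = −2, so ξ = 203.3/2 = 101.7 kmol/h.
Outlet amounts (n = n₀ + ν ξ):
  F: 448 − 1(101.7) = 346.3
  D: 586 − 2(101.7) = 382.7
  G: 0 + 1(101.7) = 101.7
  E: 151 (inert)
Total out = 981.7 kmol/h; y_F = 346.3 / 981.7 = 0.3528.

0.353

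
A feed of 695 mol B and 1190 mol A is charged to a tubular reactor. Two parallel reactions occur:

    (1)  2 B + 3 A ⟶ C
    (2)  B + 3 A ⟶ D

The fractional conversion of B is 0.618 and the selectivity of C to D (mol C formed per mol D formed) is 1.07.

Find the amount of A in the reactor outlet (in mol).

Conversion of B: B consumed = 0.618 × 695 = 429.5 mol = 2ξ₁ + 1ξ₂.
Selectivity: 1ξ₁ / (1ξ₂) = 1.07 → ξ₁ = 1.07 ξ₂.
Substitute: (2·1.07 + 1) ξ₂ = 429.5 → ξ₂ = 136.8 mol, ξ₁ = 146.4 mol.
Outlet amounts (n = n₀ + Σ ν·ξ):
  B: 695 − 2(146.4) − 1(136.8) = 265.5
  A: 1190 − 3(146.4) − 3(136.8) = 340.6
  C: 0 + 1(146.4) = 146.4
  D: 0 + 1(136.8) = 136.8

341 mol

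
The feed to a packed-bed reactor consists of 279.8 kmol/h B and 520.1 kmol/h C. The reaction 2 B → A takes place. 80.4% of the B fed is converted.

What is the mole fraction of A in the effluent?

B reacted = 0.804 × 279.8 = 225 kmol/h; ν_B = −2, so ξ = 225/2 = 112.5 kmol/h.
Outlet amounts (n = n₀ + ν ξ):
  B: 279.8 − 2(112.5) = 54.84
  A: 0 + 1(112.5) = 112.5
  C: 520.1 (inert)
Total out = 687.4 kmol/h; y_A = 112.5 / 687.4 = 0.1636.

0.164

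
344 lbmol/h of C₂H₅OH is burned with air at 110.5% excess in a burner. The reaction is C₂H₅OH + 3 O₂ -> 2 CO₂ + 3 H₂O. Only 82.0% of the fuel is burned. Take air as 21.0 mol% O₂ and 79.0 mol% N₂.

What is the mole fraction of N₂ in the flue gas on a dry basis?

Stoichiometric O₂ = 3 × 344 = 1032 lbmol/h; O₂ fed = 1032 × 2.105 = 2172 lbmol/h.
N₂ fed = 2172 × 79/21 = 8172 lbmol/h.
Fuel reacted = 0.82 × 344 → ξ = 282.1 lbmol/h.
Outlet (n = n₀ + ν ξ):
  C₂H₅OH: 344 − 1(282.1) = 61.92
  O₂: 2172 − 3(282.1) = 1326
  N₂: 8172 (inert)
  CO₂: 0 + 2(282.1) = 564.2
  H₂O: 0 + 3(282.1) = 846.2
Dry total = 10120 lbmol/h; y_N₂ (dry) = 8172 / 10120 = 0.8072.

0.807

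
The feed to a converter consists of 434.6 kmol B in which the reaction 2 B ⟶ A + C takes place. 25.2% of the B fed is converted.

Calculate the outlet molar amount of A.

54.8 kmol

B reacted = 0.252 × 434.6 = 109.5 kmol; ν_B = −2, so ξ = 109.5/2 = 54.76 kmol.
Outlet amounts (n = n₀ + ν ξ):
  B: 434.6 − 2(54.76) = 325.1
  A: 0 + 1(54.76) = 54.76
  C: 0 + 1(54.76) = 54.76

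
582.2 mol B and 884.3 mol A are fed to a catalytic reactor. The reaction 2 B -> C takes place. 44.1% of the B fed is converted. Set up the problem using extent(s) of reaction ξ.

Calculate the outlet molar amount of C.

128 mol

B reacted = 0.441 × 582.2 = 256.8 mol; ν_B = −2, so ξ = 256.8/2 = 128.4 mol.
Outlet amounts (n = n₀ + ν ξ):
  B: 582.2 − 2(128.4) = 325.4
  C: 0 + 1(128.4) = 128.4
  A: 884.3 (inert)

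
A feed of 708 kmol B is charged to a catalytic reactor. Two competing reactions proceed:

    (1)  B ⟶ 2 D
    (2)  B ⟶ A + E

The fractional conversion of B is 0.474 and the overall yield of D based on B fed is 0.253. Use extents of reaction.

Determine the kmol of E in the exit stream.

246 kmol

Yield of D: 2ξ₁ / 708 = 0.253 → ξ₁ = 89.56 kmol.
Conversion of B: 1ξ₁ + 1ξ₂ = 0.474 × 708 = 335.6 → ξ₂ = 246 kmol.
Outlet amounts (n = n₀ + Σ ν·ξ):
  B: 708 − 1(89.56) − 1(246) = 372.4
  D: 0 + 2(89.56) = 179.1
  A: 0 + 1(246) = 246
  E: 0 + 1(246) = 246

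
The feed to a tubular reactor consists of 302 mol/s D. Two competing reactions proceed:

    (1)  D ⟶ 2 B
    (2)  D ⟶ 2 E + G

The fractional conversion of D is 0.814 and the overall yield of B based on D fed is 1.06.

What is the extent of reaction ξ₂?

Yield of B: 2ξ₁ / 302 = 1.06 → ξ₁ = 160.1 mol/s.
Conversion of D: 1ξ₁ + 1ξ₂ = 0.814 × 302 = 245.8 → ξ₂ = 85.77 mol/s.
Outlet amounts (n = n₀ + Σ ν·ξ):
  D: 302 − 1(160.1) − 1(85.77) = 56.17
  B: 0 + 2(160.1) = 320.1
  E: 0 + 2(85.77) = 171.5
  G: 0 + 1(85.77) = 85.77

ξ₂ = 85.8 mol/s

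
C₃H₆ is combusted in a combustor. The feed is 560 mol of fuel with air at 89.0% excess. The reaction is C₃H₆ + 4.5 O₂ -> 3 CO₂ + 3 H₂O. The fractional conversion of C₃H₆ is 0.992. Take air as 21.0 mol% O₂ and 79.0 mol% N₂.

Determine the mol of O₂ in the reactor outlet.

2260 mol

Stoichiometric O₂ = 4.5 × 560 = 2520 mol; O₂ fed = 2520 × 1.890 = 4763 mol.
N₂ fed = 4763 × 79/21 = 17920 mol.
Fuel reacted = 0.992 × 560 → ξ = 555.5 mol.
Outlet (n = n₀ + ν ξ):
  C₃H₆: 560 − 1(555.5) = 4.48
  O₂: 4763 − 4.5(555.5) = 2263
  N₂: 17920 (inert)
  CO₂: 0 + 3(555.5) = 1667
  H₂O: 0 + 3(555.5) = 1667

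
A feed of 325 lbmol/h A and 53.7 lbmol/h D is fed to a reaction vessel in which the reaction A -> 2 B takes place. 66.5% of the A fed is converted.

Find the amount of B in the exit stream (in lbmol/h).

A reacted = 0.665 × 325 = 216.1 lbmol/h; ν_A = −1, so ξ = 216.1/1 = 216.1 lbmol/h.
Outlet amounts (n = n₀ + ν ξ):
  A: 325 − 1(216.1) = 108.9
  B: 0 + 2(216.1) = 432.2
  D: 53.7 (inert)

432 lbmol/h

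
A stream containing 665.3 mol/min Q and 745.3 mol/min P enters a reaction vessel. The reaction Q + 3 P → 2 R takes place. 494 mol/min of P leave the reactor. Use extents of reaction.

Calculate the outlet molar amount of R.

For P: n = n₀ − 3ξ → 494 = 745.3 − 3ξ, giving ξ = 83.77 mol/min.
Outlet amounts (n = n₀ + ν ξ):
  Q: 665.3 − 1(83.77) = 581.5
  P: 745.3 − 3(83.77) = 494
  R: 0 + 2(83.77) = 167.5

168 mol/min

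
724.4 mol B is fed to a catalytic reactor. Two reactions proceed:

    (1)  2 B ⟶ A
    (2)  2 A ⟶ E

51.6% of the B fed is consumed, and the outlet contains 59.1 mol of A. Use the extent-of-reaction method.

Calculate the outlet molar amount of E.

Conversion of B: B consumed = 2ξ₁ = 0.516 × 724.4 → ξ₁ = 186.9 mol.
A balance: n_A = 0 + 1ξ₁ − 2ξ₂ = 59.1 → ξ₂ = (1·186.9 − 59.1)/2 = 63.9 mol.
Outlet amounts (n = n₀ + Σ ν·ξ):
  B: 724.4 − 2(186.9) = 350.6
  A: 0 + 1(186.9) − 2(63.9) = 59.1
  E: 0 + 1(63.9) = 63.9

63.9 mol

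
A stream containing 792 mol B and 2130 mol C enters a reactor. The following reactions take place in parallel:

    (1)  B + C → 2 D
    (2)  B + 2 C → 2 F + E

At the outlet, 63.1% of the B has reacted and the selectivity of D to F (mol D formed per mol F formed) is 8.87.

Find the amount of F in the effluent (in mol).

101 mol

Conversion of B: B consumed = 0.631 × 792 = 499.8 mol = 1ξ₁ + 1ξ₂.
Selectivity: 2ξ₁ / (2ξ₂) = 8.87 → ξ₁ = 8.87 ξ₂.
Substitute: (1·8.87 + 1) ξ₂ = 499.8 → ξ₂ = 50.63 mol, ξ₁ = 449.1 mol.
Outlet amounts (n = n₀ + Σ ν·ξ):
  B: 792 − 1(449.1) − 1(50.63) = 292.2
  C: 2130 − 1(449.1) − 2(50.63) = 1580
  D: 0 + 2(449.1) = 898.2
  F: 0 + 2(50.63) = 101.3
  E: 0 + 1(50.63) = 50.63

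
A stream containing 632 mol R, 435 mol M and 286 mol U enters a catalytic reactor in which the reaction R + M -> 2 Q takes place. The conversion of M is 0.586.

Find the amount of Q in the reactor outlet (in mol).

510 mol

M reacted = 0.586 × 435 = 254.9 mol; ν_M = −1, so ξ = 254.9/1 = 254.9 mol.
Outlet amounts (n = n₀ + ν ξ):
  R: 632 − 1(254.9) = 377.1
  M: 435 − 1(254.9) = 180.1
  Q: 0 + 2(254.9) = 509.8
  U: 286 (inert)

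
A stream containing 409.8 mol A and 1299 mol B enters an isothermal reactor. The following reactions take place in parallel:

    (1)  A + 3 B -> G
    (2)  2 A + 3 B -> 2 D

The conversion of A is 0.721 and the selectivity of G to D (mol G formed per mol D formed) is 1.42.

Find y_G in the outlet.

Conversion of A: A consumed = 0.721 × 409.8 = 295.5 mol = 1ξ₁ + 2ξ₂.
Selectivity: 1ξ₁ / (2ξ₂) = 1.42 → ξ₁ = 2.84 ξ₂.
Substitute: (1·2.84 + 2) ξ₂ = 295.5 → ξ₂ = 61.05 mol, ξ₁ = 173.4 mol.
Outlet amounts (n = n₀ + Σ ν·ξ):
  A: 409.8 − 1(173.4) − 2(61.05) = 114.3
  B: 1299 − 3(173.4) − 3(61.05) = 595.7
  G: 0 + 1(173.4) = 173.4
  D: 0 + 2(61.05) = 122.1
Total out = 1006 mol; y_G = 173.4 / 1006 = 0.1724.

0.172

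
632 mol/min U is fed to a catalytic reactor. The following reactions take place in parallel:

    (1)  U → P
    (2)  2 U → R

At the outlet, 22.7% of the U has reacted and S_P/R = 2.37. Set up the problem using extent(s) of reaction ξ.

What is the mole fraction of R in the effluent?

Conversion of U: U consumed = 0.227 × 632 = 143.5 mol/min = 1ξ₁ + 2ξ₂.
Selectivity: 1ξ₁ / (1ξ₂) = 2.37 → ξ₁ = 2.37 ξ₂.
Substitute: (1·2.37 + 2) ξ₂ = 143.5 → ξ₂ = 32.83 mol/min, ξ₁ = 77.81 mol/min.
Outlet amounts (n = n₀ + Σ ν·ξ):
  U: 632 − 1(77.81) − 2(32.83) = 488.5
  P: 0 + 1(77.81) = 77.81
  R: 0 + 1(32.83) = 32.83
Total out = 599.2 mol/min; y_R = 32.83 / 599.2 = 0.05479.

0.0548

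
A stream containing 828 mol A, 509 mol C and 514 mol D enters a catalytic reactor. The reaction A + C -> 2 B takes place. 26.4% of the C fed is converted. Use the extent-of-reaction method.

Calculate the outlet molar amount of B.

C reacted = 0.264 × 509 = 134.4 mol; ν_C = −1, so ξ = 134.4/1 = 134.4 mol.
Outlet amounts (n = n₀ + ν ξ):
  A: 828 − 1(134.4) = 693.6
  C: 509 − 1(134.4) = 374.6
  B: 0 + 2(134.4) = 268.8
  D: 514 (inert)

269 mol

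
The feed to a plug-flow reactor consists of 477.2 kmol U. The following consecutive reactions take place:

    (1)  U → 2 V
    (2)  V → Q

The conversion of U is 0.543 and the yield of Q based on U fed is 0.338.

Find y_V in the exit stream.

0.485

Conversion of U: U consumed = 1ξ₁ = 0.543 × 477.2 → ξ₁ = 259.1 kmol.
Yield of Q: 1ξ₂ / 477.2 = 0.338 → ξ₂ = 161.3 kmol.
Outlet amounts (n = n₀ + Σ ν·ξ):
  U: 477.2 − 1(259.1) = 218.1
  V: 0 + 2(259.1) − 1(161.3) = 356.9
  Q: 0 + 1(161.3) = 161.3
Total out = 736.3 kmol; y_V = 356.9 / 736.3 = 0.4848.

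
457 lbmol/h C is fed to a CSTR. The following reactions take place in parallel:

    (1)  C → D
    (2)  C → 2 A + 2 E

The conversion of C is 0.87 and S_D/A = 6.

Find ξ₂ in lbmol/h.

ξ₂ = 30.6 lbmol/h

Conversion of C: C consumed = 0.87 × 457 = 397.6 lbmol/h = 1ξ₁ + 1ξ₂.
Selectivity: 1ξ₁ / (2ξ₂) = 6 → ξ₁ = 12 ξ₂.
Substitute: (1·12 + 1) ξ₂ = 397.6 → ξ₂ = 30.58 lbmol/h, ξ₁ = 367 lbmol/h.
Outlet amounts (n = n₀ + Σ ν·ξ):
  C: 457 − 1(367) − 1(30.58) = 59.41
  D: 0 + 1(367) = 367
  A: 0 + 2(30.58) = 61.17
  E: 0 + 2(30.58) = 61.17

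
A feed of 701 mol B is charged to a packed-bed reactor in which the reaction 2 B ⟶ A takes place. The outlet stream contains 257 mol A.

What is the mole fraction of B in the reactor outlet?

For A: n = n₀ + 1ξ → 257 = 0 + 1ξ, giving ξ = 257 mol.
Outlet amounts (n = n₀ + ν ξ):
  B: 701 − 2(257) = 187
  A: 0 + 1(257) = 257
Total out = 444 mol; y_B = 187 / 444 = 0.4212.

0.421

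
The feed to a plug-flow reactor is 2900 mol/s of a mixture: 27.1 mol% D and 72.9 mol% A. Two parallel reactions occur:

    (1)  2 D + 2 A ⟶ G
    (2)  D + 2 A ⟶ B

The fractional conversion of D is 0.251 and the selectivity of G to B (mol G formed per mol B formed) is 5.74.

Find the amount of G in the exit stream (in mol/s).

90.7 mol/s

Conversion of D: D consumed = 0.251 × 785.9 = 197.3 mol/s = 2ξ₁ + 1ξ₂.
Selectivity: 1ξ₁ / (1ξ₂) = 5.74 → ξ₁ = 5.74 ξ₂.
Substitute: (2·5.74 + 1) ξ₂ = 197.3 → ξ₂ = 15.81 mol/s, ξ₁ = 90.73 mol/s.
Outlet amounts (n = n₀ + Σ ν·ξ):
  D: 785.9 − 2(90.73) − 1(15.81) = 588.6
  A: 2114 − 2(90.73) − 2(15.81) = 1901
  G: 0 + 1(90.73) = 90.73
  B: 0 + 1(15.81) = 15.81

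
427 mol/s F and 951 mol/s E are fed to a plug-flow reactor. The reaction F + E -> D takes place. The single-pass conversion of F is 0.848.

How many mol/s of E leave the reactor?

F reacted = 0.848 × 427 = 362.1 mol/s; ν_F = −1, so ξ = 362.1/1 = 362.1 mol/s.
Outlet amounts (n = n₀ + ν ξ):
  F: 427 − 1(362.1) = 64.9
  E: 951 − 1(362.1) = 588.9
  D: 0 + 1(362.1) = 362.1

589 mol/s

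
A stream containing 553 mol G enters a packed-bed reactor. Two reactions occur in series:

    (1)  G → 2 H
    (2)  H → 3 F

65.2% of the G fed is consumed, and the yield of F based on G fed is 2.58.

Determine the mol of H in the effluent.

Conversion of G: G consumed = 1ξ₁ = 0.652 × 553 → ξ₁ = 360.6 mol.
Yield of F: 3ξ₂ / 553 = 2.58 → ξ₂ = 475.6 mol.
Outlet amounts (n = n₀ + Σ ν·ξ):
  G: 553 − 1(360.6) = 192.4
  H: 0 + 2(360.6) − 1(475.6) = 245.5
  F: 0 + 3(475.6) = 1427

246 mol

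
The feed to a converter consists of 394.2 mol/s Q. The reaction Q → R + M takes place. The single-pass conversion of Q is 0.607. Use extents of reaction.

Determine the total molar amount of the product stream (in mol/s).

Q reacted = 0.607 × 394.2 = 239.3 mol/s; ν_Q = −1, so ξ = 239.3/1 = 239.3 mol/s.
Outlet amounts (n = n₀ + ν ξ):
  Q: 394.2 − 1(239.3) = 154.9
  R: 0 + 1(239.3) = 239.3
  M: 0 + 1(239.3) = 239.3
Total out = 154.9 + 239.3 + 239.3 = 633.5 mol/s.

633 mol/s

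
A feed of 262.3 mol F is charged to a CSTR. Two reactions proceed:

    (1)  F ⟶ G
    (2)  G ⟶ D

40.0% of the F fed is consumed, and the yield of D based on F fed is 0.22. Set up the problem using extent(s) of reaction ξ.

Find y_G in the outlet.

0.18

Conversion of F: F consumed = 1ξ₁ = 0.4 × 262.3 → ξ₁ = 104.9 mol.
Yield of D: 1ξ₂ / 262.3 = 0.22 → ξ₂ = 57.71 mol.
Outlet amounts (n = n₀ + Σ ν·ξ):
  F: 262.3 − 1(104.9) = 157.4
  G: 0 + 1(104.9) − 1(57.71) = 47.21
  D: 0 + 1(57.71) = 57.71
Total out = 262.3 mol; y_G = 47.21 / 262.3 = 0.18.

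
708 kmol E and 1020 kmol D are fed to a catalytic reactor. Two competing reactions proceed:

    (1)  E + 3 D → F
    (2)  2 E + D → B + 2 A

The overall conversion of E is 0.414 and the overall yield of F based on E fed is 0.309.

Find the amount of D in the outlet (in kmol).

327 kmol

Yield of F: 1ξ₁ / 708 = 0.309 → ξ₁ = 218.8 kmol.
Conversion of E: 1ξ₁ + 2ξ₂ = 0.414 × 708 = 293.1 → ξ₂ = 37.17 kmol.
Outlet amounts (n = n₀ + Σ ν·ξ):
  E: 708 − 1(218.8) − 2(37.17) = 414.9
  D: 1020 − 3(218.8) − 1(37.17) = 326.5
  F: 0 + 1(218.8) = 218.8
  B: 0 + 1(37.17) = 37.17
  A: 0 + 2(37.17) = 74.34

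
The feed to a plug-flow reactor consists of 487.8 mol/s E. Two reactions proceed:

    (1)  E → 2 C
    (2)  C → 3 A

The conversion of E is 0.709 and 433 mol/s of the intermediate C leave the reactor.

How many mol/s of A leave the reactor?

776 mol/s

Conversion of E: E consumed = 1ξ₁ = 0.709 × 487.8 → ξ₁ = 345.9 mol/s.
C balance: n_C = 0 + 2ξ₁ − 1ξ₂ = 433 → ξ₂ = (2·345.9 − 433)/1 = 258.7 mol/s.
Outlet amounts (n = n₀ + Σ ν·ξ):
  E: 487.8 − 1(345.9) = 141.9
  C: 0 + 2(345.9) − 1(258.7) = 433
  A: 0 + 3(258.7) = 776.1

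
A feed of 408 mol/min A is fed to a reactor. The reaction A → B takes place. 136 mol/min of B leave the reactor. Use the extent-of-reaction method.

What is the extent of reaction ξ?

ξ = 136 mol/min

For B: n = n₀ + 1ξ → 136 = 0 + 1ξ, giving ξ = 136 mol/min.
Outlet amounts (n = n₀ + ν ξ):
  A: 408 − 1(136) = 272
  B: 0 + 1(136) = 136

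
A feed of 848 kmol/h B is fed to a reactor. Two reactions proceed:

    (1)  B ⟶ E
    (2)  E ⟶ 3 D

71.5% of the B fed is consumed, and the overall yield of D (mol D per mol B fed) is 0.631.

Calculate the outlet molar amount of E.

428 kmol/h

Conversion of B: B consumed = 1ξ₁ = 0.715 × 848 → ξ₁ = 606.3 kmol/h.
Yield of D: 3ξ₂ / 848 = 0.631 → ξ₂ = 178.4 kmol/h.
Outlet amounts (n = n₀ + Σ ν·ξ):
  B: 848 − 1(606.3) = 241.7
  E: 0 + 1(606.3) − 1(178.4) = 428
  D: 0 + 3(178.4) = 535.1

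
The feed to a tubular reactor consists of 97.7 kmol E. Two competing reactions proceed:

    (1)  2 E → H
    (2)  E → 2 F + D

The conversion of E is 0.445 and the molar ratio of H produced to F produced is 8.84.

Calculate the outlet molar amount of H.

Conversion of E: E consumed = 0.445 × 97.7 = 43.48 kmol = 2ξ₁ + 1ξ₂.
Selectivity: 1ξ₁ / (2ξ₂) = 8.84 → ξ₁ = 17.68 ξ₂.
Substitute: (2·17.68 + 1) ξ₂ = 43.48 → ξ₂ = 1.196 kmol, ξ₁ = 21.14 kmol.
Outlet amounts (n = n₀ + Σ ν·ξ):
  E: 97.7 − 2(21.14) − 1(1.196) = 54.22
  H: 0 + 1(21.14) = 21.14
  F: 0 + 2(1.196) = 2.391
  D: 0 + 1(1.196) = 1.196

21.1 kmol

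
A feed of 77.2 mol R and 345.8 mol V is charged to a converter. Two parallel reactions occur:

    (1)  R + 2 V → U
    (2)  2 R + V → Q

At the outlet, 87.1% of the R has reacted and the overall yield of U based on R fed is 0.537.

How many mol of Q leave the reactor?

Yield of U: 1ξ₁ / 77.2 = 0.537 → ξ₁ = 41.46 mol.
Conversion of R: 1ξ₁ + 2ξ₂ = 0.871 × 77.2 = 67.24 → ξ₂ = 12.89 mol.
Outlet amounts (n = n₀ + Σ ν·ξ):
  R: 77.2 − 1(41.46) − 2(12.89) = 9.959
  V: 345.8 − 2(41.46) − 1(12.89) = 250
  U: 0 + 1(41.46) = 41.46
  Q: 0 + 1(12.89) = 12.89

12.9 mol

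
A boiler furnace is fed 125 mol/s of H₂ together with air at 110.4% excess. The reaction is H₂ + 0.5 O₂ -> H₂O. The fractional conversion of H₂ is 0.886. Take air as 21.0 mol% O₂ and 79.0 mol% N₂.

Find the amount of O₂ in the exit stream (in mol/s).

76.1 mol/s

Stoichiometric O₂ = 0.5 × 125 = 62.5 mol/s; O₂ fed = 62.5 × 2.104 = 131.5 mol/s.
N₂ fed = 131.5 × 79/21 = 494.7 mol/s.
Fuel reacted = 0.886 × 125 → ξ = 110.8 mol/s.
Outlet (n = n₀ + ν ξ):
  H₂: 125 − 1(110.8) = 14.25
  O₂: 131.5 − 0.5(110.8) = 76.12
  N₂: 494.7 (inert)
  H₂O: 0 + 1(110.8) = 110.8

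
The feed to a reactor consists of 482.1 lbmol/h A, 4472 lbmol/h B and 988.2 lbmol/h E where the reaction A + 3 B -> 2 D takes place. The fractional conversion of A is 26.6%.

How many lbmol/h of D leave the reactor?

256 lbmol/h

A reacted = 0.266 × 482.1 = 128.2 lbmol/h; ν_A = −1, so ξ = 128.2/1 = 128.2 lbmol/h.
Outlet amounts (n = n₀ + ν ξ):
  A: 482.1 − 1(128.2) = 353.9
  B: 4472 − 3(128.2) = 4087
  D: 0 + 2(128.2) = 256.5
  E: 988.2 (inert)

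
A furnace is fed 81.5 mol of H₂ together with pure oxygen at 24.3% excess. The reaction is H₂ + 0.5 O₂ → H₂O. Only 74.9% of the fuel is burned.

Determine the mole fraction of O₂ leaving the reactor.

Stoichiometric O₂ = 0.5 × 81.5 = 40.75 mol; O₂ fed = 40.75 × 1.243 = 50.65 mol.
Fuel reacted = 0.749 × 81.5 → ξ = 61.04 mol.
Outlet (n = n₀ + ν ξ):
  H₂: 81.5 − 1(61.04) = 20.46
  O₂: 50.65 − 0.5(61.04) = 20.13
  H₂O: 0 + 1(61.04) = 61.04
Total out = 101.6 mol; y_O₂ = 20.13 / 101.6 = 0.1981.

0.198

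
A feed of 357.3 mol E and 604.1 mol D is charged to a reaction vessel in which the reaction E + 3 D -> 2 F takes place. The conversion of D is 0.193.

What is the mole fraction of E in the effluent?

0.36

D reacted = 0.193 × 604.1 = 116.6 mol; ν_D = −3, so ξ = 116.6/3 = 38.86 mol.
Outlet amounts (n = n₀ + ν ξ):
  E: 357.3 − 1(38.86) = 318.4
  D: 604.1 − 3(38.86) = 487.5
  F: 0 + 2(38.86) = 77.73
Total out = 883.7 mol; y_E = 318.4 / 883.7 = 0.3604.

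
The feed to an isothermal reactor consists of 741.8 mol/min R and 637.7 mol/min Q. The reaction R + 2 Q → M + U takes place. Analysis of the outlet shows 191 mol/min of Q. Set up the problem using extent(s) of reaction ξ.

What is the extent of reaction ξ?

ξ = 223 mol/min

For Q: n = n₀ − 2ξ → 191 = 637.7 − 2ξ, giving ξ = 223.4 mol/min.
Outlet amounts (n = n₀ + ν ξ):
  R: 741.8 − 1(223.4) = 518.4
  Q: 637.7 − 2(223.4) = 191
  M: 0 + 1(223.4) = 223.4
  U: 0 + 1(223.4) = 223.4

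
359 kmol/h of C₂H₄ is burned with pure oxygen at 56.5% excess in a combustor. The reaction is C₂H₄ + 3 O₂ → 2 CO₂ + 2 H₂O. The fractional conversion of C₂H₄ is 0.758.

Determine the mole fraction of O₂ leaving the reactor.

0.425

Stoichiometric O₂ = 3 × 359 = 1077 kmol/h; O₂ fed = 1077 × 1.565 = 1686 kmol/h.
Fuel reacted = 0.758 × 359 → ξ = 272.1 kmol/h.
Outlet (n = n₀ + ν ξ):
  C₂H₄: 359 − 1(272.1) = 86.88
  O₂: 1686 − 3(272.1) = 869.1
  CO₂: 0 + 2(272.1) = 544.2
  H₂O: 0 + 2(272.1) = 544.2
Total out = 2045 kmol/h; y_O₂ = 869.1 / 2045 = 0.4251.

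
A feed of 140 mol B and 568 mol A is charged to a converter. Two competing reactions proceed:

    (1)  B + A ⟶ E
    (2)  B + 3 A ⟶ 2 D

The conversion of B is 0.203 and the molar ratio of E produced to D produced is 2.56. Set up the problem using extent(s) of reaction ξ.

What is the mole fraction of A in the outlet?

0.786

Conversion of B: B consumed = 0.203 × 140 = 28.42 mol = 1ξ₁ + 1ξ₂.
Selectivity: 1ξ₁ / (2ξ₂) = 2.56 → ξ₁ = 5.12 ξ₂.
Substitute: (1·5.12 + 1) ξ₂ = 28.42 → ξ₂ = 4.644 mol, ξ₁ = 23.78 mol.
Outlet amounts (n = n₀ + Σ ν·ξ):
  B: 140 − 1(23.78) − 1(4.644) = 111.6
  A: 568 − 1(23.78) − 3(4.644) = 530.3
  E: 0 + 1(23.78) = 23.78
  D: 0 + 2(4.644) = 9.288
Total out = 674.9 mol; y_A = 530.3 / 674.9 = 0.7857.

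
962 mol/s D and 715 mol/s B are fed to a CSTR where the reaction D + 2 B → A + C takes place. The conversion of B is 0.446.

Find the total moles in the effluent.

1520 mol/s

B reacted = 0.446 × 715 = 318.9 mol/s; ν_B = −2, so ξ = 318.9/2 = 159.4 mol/s.
Outlet amounts (n = n₀ + ν ξ):
  D: 962 − 1(159.4) = 802.6
  B: 715 − 2(159.4) = 396.1
  A: 0 + 1(159.4) = 159.4
  C: 0 + 1(159.4) = 159.4
Total out = 802.6 + 396.1 + 159.4 + 159.4 = 1518 mol/s.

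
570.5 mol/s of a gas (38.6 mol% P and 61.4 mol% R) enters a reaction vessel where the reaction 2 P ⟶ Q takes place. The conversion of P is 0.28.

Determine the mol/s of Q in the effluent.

P reacted = 0.28 × 220.2 = 61.66 mol/s; ν_P = −2, so ξ = 61.66/2 = 30.83 mol/s.
Outlet amounts (n = n₀ + ν ξ):
  P: 220.2 − 2(30.83) = 158.6
  Q: 0 + 1(30.83) = 30.83
  R: 350.3 (inert)

30.8 mol/s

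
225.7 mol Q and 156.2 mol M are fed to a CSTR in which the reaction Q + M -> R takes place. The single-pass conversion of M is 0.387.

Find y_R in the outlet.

M reacted = 0.387 × 156.2 = 60.45 mol; ν_M = −1, so ξ = 60.45/1 = 60.45 mol.
Outlet amounts (n = n₀ + ν ξ):
  Q: 225.7 − 1(60.45) = 165.3
  M: 156.2 − 1(60.45) = 95.75
  R: 0 + 1(60.45) = 60.45
Total out = 321.5 mol; y_R = 60.45 / 321.5 = 0.1881.

0.188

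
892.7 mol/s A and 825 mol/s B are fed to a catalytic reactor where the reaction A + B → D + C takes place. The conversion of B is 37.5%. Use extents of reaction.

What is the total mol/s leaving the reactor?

1720 mol/s

B reacted = 0.375 × 825 = 309.4 mol/s; ν_B = −1, so ξ = 309.4/1 = 309.4 mol/s.
Outlet amounts (n = n₀ + ν ξ):
  A: 892.7 − 1(309.4) = 583.3
  B: 825 − 1(309.4) = 515.6
  D: 0 + 1(309.4) = 309.4
  C: 0 + 1(309.4) = 309.4
Total out = 583.3 + 515.6 + 309.4 + 309.4 = 1718 mol/s.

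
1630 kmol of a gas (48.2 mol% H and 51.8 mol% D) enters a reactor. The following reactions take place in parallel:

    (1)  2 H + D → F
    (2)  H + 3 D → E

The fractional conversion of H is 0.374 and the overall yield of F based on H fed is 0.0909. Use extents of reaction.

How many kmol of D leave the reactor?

Yield of F: 1ξ₁ / 785.7 = 0.0909 → ξ₁ = 71.42 kmol.
Conversion of H: 2ξ₁ + 1ξ₂ = 0.374 × 785.7 = 293.8 → ξ₂ = 151 kmol.
Outlet amounts (n = n₀ + Σ ν·ξ):
  H: 785.7 − 2(71.42) − 1(151) = 491.8
  D: 844.3 − 1(71.42) − 3(151) = 319.9
  F: 0 + 1(71.42) = 71.42
  E: 0 + 1(151) = 151

320 kmol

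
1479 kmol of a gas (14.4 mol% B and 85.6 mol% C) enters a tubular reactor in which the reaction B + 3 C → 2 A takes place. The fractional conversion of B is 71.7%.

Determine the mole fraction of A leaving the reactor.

0.26

B reacted = 0.717 × 213 = 152.7 kmol; ν_B = −1, so ξ = 152.7/1 = 152.7 kmol.
Outlet amounts (n = n₀ + ν ξ):
  B: 213 − 1(152.7) = 60.27
  C: 1266 − 3(152.7) = 807.9
  A: 0 + 2(152.7) = 305.4
Total out = 1174 kmol; y_A = 305.4 / 1174 = 0.2602.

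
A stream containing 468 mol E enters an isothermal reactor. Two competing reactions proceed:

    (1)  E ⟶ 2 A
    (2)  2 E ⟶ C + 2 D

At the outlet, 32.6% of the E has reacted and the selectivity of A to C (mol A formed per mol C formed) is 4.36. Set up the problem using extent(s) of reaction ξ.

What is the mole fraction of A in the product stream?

0.272

Conversion of E: E consumed = 0.326 × 468 = 152.6 mol = 1ξ₁ + 2ξ₂.
Selectivity: 2ξ₁ / (1ξ₂) = 4.36 → ξ₁ = 2.18 ξ₂.
Substitute: (1·2.18 + 2) ξ₂ = 152.6 → ξ₂ = 36.5 mol, ξ₁ = 79.57 mol.
Outlet amounts (n = n₀ + Σ ν·ξ):
  E: 468 − 1(79.57) − 2(36.5) = 315.4
  A: 0 + 2(79.57) = 159.1
  C: 0 + 1(36.5) = 36.5
  D: 0 + 2(36.5) = 73
Total out = 584.1 mol; y_A = 159.1 / 584.1 = 0.2725.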